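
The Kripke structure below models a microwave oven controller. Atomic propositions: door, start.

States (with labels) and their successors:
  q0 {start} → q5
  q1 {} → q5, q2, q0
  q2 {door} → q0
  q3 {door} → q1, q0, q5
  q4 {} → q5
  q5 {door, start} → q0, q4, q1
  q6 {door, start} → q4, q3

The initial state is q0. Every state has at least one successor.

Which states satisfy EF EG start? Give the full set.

States satisfying EG start: {q0, q5}.
States satisfying EF EG start: {q0, q1, q2, q3, q4, q5, q6}.

{q0, q1, q2, q3, q4, q5, q6}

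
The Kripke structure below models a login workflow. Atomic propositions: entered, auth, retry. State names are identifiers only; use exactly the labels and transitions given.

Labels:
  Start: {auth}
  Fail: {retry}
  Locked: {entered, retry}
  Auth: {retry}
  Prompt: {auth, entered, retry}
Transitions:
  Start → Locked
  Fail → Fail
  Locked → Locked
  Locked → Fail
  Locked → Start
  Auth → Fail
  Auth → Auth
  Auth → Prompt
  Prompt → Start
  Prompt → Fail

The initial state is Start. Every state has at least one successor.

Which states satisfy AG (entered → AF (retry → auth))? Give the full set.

{Fail}

States satisfying entered → AF (retry → auth): {Start, Fail, Auth, Prompt}.
States satisfying AG (entered → AF (retry → auth)): {Fail}.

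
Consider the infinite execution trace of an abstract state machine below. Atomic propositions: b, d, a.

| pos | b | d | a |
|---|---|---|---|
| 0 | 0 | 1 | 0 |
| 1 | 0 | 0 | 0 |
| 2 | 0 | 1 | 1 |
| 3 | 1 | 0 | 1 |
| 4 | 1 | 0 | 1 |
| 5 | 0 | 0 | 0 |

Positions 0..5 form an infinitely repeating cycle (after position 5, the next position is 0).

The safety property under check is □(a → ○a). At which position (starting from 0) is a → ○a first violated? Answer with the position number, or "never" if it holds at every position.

Check a → ○a at each position in order: 0 ✓, 1 ✓, 2 ✓, 3 ✓.
At position 4 the labels are {a, b} and the next position 5 has {}, so a → ○a is false there. This is the first violation.

4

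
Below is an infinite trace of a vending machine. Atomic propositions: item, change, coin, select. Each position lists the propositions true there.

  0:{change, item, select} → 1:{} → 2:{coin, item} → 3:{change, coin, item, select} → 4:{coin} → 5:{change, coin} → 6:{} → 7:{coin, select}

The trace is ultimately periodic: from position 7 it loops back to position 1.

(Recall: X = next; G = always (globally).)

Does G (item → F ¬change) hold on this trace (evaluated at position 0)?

item → F ¬change holds at every position 0..7, and those are all positions ever visited, so G (item → F ¬change) holds.
Positions where item holds: 0, 2, 3.
Check F ¬change at each: 0→ok, 2→ok, 3→ok.

Satisfied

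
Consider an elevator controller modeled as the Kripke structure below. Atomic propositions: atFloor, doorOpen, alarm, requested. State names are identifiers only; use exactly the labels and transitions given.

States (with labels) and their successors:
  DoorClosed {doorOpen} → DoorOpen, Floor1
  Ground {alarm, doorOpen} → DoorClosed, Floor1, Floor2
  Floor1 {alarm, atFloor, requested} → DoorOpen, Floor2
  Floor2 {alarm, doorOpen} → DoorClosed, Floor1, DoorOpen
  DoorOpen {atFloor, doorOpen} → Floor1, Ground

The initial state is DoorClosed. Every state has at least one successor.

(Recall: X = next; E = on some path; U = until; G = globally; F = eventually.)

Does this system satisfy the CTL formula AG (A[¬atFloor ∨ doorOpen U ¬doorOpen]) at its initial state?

Does not hold

States satisfying A[¬atFloor ∨ doorOpen U ¬doorOpen]: {Floor1}.
States satisfying AG (A[¬atFloor ∨ doorOpen U ¬doorOpen]): ∅.
DoorClosed is reachable from DoorClosed and violates A[¬atFloor ∨ doorOpen U ¬doorOpen], so AG fails at DoorClosed.
DoorClosed ∉ Sat(AG (A[¬atFloor ∨ doorOpen U ¬doorOpen])).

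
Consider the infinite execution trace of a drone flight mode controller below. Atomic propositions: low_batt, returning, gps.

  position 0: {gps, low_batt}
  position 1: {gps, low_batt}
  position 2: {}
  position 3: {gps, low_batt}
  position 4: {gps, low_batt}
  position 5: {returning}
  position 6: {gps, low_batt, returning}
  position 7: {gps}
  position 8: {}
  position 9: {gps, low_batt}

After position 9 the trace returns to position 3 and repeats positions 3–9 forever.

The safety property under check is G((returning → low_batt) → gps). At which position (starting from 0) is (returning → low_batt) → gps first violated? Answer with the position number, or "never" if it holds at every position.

2

Check (returning → low_batt) → gps at each position in order: 0 ✓, 1 ✓.
At position 2 the labels are {}, so (returning → low_batt) → gps is false there. This is the first violation.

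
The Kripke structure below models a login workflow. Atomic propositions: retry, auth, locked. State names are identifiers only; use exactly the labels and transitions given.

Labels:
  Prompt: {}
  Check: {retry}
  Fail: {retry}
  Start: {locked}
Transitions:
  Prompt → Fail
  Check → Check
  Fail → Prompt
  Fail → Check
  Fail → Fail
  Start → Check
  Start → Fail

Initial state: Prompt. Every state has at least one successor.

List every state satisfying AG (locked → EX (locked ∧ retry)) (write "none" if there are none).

States satisfying locked → EX (locked ∧ retry): {Prompt, Check, Fail}.
States satisfying AG (locked → EX (locked ∧ retry)): {Prompt, Check, Fail}.

{Prompt, Check, Fail}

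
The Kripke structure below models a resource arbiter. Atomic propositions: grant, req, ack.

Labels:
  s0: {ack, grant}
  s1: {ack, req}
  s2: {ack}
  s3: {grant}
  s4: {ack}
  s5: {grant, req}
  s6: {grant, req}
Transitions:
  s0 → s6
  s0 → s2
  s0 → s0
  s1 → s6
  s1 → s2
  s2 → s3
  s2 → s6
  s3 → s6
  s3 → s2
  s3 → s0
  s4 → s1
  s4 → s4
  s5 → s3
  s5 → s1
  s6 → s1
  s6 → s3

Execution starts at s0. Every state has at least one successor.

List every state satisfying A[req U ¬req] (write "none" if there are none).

{s0, s2, s3, s4}

States satisfying req: {s1, s5, s6}.
States satisfying ¬req: {s0, s2, s3, s4}.
States satisfying A[req U ¬req]: {s0, s2, s3, s4}.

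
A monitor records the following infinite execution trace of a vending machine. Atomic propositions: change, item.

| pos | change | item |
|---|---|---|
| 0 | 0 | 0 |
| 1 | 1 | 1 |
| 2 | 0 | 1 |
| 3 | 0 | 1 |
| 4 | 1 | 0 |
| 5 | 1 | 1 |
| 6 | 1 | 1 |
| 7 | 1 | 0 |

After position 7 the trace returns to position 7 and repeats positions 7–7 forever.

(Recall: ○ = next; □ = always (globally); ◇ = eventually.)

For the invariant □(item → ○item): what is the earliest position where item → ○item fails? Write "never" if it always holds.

Check item → ○item at each position in order: 0 ✓, 1 ✓, 2 ✓.
At position 3 the labels are {item} and the next position 4 has {change}, so item → ○item is false there. This is the first violation.

3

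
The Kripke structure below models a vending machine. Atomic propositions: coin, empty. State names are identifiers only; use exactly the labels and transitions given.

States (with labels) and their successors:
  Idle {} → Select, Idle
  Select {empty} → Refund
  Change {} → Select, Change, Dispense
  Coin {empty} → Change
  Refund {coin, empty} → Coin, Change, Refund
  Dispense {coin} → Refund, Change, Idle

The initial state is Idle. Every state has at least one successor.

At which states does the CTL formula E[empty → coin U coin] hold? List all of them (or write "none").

States satisfying empty → coin: {Idle, Change, Refund, Dispense}.
States satisfying coin: {Refund, Dispense}.
States satisfying E[empty → coin U coin]: {Change, Refund, Dispense}.

{Change, Refund, Dispense}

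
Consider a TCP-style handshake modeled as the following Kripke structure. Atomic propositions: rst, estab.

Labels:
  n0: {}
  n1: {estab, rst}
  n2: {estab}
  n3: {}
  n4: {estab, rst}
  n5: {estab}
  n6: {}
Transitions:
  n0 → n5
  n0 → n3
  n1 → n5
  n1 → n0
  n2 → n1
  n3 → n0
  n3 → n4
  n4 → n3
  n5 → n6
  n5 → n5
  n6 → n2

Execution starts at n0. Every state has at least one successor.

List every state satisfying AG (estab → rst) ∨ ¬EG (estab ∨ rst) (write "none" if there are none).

{n0, n3, n4, n6}

States satisfying estab → rst: {n0, n1, n3, n4, n6}.
States satisfying AG (estab → rst): ∅.
States satisfying estab ∨ rst: {n1, n2, n4, n5}.
States satisfying EG (estab ∨ rst): {n1, n2, n5}.
States satisfying ¬EG (estab ∨ rst): {n0, n3, n4, n6}.
States satisfying AG (estab → rst) ∨ ¬EG (estab ∨ rst): {n0, n3, n4, n6}.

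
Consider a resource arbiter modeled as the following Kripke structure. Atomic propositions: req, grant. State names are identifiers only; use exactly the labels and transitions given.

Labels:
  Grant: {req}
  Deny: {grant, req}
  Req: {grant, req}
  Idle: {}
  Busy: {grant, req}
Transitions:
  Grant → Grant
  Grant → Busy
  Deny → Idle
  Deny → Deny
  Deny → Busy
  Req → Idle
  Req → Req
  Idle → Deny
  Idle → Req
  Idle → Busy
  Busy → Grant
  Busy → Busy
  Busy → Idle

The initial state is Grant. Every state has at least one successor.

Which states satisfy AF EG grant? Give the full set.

{Deny, Req, Idle, Busy}

States satisfying EG grant: {Deny, Req, Busy}.
States satisfying AF EG grant: {Deny, Req, Idle, Busy}.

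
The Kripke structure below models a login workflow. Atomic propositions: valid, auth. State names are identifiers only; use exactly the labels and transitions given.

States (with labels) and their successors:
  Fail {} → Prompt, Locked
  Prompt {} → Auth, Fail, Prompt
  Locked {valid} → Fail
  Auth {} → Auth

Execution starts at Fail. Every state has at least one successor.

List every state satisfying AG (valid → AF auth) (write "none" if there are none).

{Auth}

States satisfying valid → AF auth: {Fail, Prompt, Auth}.
States satisfying AG (valid → AF auth): {Auth}.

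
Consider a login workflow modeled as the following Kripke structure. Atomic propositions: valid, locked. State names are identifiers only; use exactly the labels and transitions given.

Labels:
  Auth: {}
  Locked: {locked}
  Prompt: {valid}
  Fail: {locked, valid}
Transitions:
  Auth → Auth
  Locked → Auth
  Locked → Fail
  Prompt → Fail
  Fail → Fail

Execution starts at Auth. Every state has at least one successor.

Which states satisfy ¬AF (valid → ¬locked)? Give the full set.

States satisfying valid → ¬locked: {Auth, Locked, Prompt}.
States satisfying AF (valid → ¬locked): {Auth, Locked, Prompt}.
States satisfying ¬AF (valid → ¬locked): {Fail}.

{Fail}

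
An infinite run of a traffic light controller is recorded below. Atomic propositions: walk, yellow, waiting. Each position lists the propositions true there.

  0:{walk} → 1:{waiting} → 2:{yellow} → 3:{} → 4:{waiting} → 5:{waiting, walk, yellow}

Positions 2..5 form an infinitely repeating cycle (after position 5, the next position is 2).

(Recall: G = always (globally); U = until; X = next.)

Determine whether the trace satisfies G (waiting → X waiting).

waiting → X waiting must hold at every position from 0 onward. It fails at position 1, so G (waiting → X waiting) is false.
Positions where waiting holds: 1, 4, 5.
Check X waiting at each: 1→fails, 4→ok, 5→fails.

Violated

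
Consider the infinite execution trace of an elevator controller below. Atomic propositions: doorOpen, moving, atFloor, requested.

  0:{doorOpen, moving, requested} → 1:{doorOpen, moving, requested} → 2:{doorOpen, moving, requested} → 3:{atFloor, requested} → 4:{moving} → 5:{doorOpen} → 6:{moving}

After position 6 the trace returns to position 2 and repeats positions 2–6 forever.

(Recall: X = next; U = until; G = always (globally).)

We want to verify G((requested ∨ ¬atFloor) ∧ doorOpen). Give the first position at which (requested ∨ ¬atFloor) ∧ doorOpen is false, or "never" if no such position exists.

3

Check (requested ∨ ¬atFloor) ∧ doorOpen at each position in order: 0 ✓, 1 ✓, 2 ✓.
At position 3 the labels are {atFloor, requested}, so (requested ∨ ¬atFloor) ∧ doorOpen is false there. This is the first violation.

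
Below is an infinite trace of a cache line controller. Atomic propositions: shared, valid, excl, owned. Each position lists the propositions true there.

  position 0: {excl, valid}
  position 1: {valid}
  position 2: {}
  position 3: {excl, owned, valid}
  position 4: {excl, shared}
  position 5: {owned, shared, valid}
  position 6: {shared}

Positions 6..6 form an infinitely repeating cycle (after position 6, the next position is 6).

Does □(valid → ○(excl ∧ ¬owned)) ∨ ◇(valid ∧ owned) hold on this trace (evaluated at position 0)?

Yes

valid → ○(excl ∧ ¬owned) must hold at every position from 0 onward. It fails at position 0, so □(valid → ○(excl ∧ ¬owned)) is false.
Positions where valid holds: 0, 1, 3, 5.
Check ○(excl ∧ ¬owned) at each: 0→fails, 1→fails, 3→ok, 5→fails.
valid ∧ owned holds at position 3, which is reachable from 0, so ◇(valid ∧ owned) holds.
At position 0: □(valid → ○(excl ∧ ¬owned)) is false; ◇(valid ∧ owned) is true; so □(valid → ○(excl ∧ ¬owned)) ∨ ◇(valid ∧ owned) is true.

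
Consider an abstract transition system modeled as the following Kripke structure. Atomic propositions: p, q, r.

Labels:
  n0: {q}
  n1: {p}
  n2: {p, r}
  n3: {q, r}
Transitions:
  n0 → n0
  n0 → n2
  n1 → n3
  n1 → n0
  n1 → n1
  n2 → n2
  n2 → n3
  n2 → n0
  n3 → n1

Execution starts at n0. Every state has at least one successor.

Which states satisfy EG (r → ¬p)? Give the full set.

States satisfying r → ¬p: {n0, n1, n3}.
States satisfying EG (r → ¬p): {n0, n1, n3}.

{n0, n1, n3}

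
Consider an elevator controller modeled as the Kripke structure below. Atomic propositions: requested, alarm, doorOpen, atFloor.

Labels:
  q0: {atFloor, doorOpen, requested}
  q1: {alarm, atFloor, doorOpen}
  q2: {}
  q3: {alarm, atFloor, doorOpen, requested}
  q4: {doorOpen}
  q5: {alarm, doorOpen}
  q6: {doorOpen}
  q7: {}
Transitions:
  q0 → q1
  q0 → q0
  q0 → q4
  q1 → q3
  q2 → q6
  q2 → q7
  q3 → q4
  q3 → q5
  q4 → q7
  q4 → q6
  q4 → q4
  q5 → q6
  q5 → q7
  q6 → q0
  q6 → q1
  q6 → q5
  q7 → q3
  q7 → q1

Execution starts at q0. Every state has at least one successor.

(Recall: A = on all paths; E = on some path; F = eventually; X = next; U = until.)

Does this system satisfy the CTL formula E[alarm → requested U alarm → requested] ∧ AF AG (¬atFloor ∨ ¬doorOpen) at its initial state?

Violated

States satisfying alarm → requested: {q0, q2, q3, q4, q6, q7}.
States satisfying E[alarm → requested U alarm → requested]: {q0, q2, q3, q4, q6, q7}.
States satisfying AG (¬atFloor ∨ ¬doorOpen): ∅.
States satisfying AF AG (¬atFloor ∨ ¬doorOpen): ∅.
States satisfying E[alarm → requested U alarm → requested] ∧ AF AG (¬atFloor ∨ ¬doorOpen): ∅.
q0 ∉ Sat(E[alarm → requested U alarm → requested] ∧ AF AG (¬atFloor ∨ ¬doorOpen)).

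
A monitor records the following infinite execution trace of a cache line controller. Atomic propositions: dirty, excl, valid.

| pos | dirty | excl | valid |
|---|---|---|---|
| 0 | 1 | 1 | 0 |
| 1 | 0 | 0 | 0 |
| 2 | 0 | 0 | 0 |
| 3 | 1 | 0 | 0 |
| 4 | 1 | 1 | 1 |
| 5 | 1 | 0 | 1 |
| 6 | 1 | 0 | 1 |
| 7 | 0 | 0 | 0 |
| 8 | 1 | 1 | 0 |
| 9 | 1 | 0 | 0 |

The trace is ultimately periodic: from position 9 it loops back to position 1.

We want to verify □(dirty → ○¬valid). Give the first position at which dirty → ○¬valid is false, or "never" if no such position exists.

Check dirty → ○¬valid at each position in order: 0 ✓, 1 ✓, 2 ✓.
At position 3 the labels are {dirty} and the next position 4 has {dirty, excl, valid}, so dirty → ○¬valid is false there. This is the first violation.

3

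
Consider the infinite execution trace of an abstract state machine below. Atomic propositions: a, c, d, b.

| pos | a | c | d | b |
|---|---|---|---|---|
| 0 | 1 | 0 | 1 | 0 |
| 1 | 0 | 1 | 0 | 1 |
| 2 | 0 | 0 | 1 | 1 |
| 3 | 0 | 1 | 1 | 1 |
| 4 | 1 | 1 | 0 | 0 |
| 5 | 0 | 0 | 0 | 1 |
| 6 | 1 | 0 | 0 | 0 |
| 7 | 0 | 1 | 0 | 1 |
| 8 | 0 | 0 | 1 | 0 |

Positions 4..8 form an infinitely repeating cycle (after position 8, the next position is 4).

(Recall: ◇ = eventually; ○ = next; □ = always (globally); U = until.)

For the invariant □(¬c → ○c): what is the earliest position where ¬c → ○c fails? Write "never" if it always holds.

Check ¬c → ○c at each position in order: 0 ✓, 1 ✓, 2 ✓, 3 ✓, 4 ✓.
At position 5 the labels are {b} and the next position 6 has {a}, so ¬c → ○c is false there. This is the first violation.

5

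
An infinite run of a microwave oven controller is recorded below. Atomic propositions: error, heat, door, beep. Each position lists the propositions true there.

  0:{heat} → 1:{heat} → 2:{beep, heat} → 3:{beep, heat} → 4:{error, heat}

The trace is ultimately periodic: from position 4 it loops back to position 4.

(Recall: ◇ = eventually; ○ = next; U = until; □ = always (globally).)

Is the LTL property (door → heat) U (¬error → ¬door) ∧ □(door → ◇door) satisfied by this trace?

Walking from position 0: ¬error → ¬door first holds at position 0, and door → heat holds at every earlier position along the way, so (door → heat) U (¬error → ¬door) holds.
door → ◇door holds at every position 0..4, and those are all positions ever visited, so □(door → ◇door) holds.
At position 0: (door → heat) U (¬error → ¬door) is true; □(door → ◇door) is true; so (door → heat) U (¬error → ¬door) ∧ □(door → ◇door) is true.

Holds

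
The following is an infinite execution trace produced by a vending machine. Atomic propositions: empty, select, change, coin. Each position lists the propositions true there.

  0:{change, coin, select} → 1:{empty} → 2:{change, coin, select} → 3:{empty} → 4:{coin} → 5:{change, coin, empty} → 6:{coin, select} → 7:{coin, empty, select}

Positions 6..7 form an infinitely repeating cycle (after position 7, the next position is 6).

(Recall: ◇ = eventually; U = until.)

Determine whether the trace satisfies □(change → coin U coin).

change → coin U coin holds at every position 0..7, and those are all positions ever visited, so □(change → coin U coin) holds.
Positions where change holds: 0, 2, 5.
Check coin U coin at each: 0→ok, 2→ok, 5→ok.

Yes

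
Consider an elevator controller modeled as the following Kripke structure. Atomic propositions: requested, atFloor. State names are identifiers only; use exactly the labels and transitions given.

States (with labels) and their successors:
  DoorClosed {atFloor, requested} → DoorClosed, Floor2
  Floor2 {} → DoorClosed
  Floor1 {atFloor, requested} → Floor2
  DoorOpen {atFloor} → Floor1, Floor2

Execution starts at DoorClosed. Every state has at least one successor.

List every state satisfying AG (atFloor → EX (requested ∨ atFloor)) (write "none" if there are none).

States satisfying atFloor → EX (requested ∨ atFloor): {DoorClosed, Floor2, DoorOpen}.
States satisfying AG (atFloor → EX (requested ∨ atFloor)): {DoorClosed, Floor2}.

{DoorClosed, Floor2}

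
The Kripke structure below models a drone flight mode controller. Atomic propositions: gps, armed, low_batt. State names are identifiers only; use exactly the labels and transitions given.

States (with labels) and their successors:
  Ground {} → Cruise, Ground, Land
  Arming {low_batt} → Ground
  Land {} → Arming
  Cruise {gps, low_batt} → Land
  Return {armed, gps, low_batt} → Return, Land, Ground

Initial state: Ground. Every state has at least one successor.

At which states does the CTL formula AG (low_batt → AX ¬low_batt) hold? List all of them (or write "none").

States satisfying low_batt → AX ¬low_batt: {Ground, Arming, Land, Cruise}.
States satisfying AG (low_batt → AX ¬low_batt): {Ground, Arming, Land, Cruise}.

{Ground, Arming, Land, Cruise}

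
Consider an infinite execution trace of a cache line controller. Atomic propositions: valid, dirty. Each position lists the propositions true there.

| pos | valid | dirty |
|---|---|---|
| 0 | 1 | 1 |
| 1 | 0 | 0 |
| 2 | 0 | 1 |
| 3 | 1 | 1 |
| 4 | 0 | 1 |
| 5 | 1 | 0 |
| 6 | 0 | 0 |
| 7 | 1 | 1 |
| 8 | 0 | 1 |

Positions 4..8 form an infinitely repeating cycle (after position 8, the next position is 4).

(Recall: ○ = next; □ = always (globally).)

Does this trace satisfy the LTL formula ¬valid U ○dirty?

Walking from position 0: at position 0, ○dirty has not yet held and ¬valid fails, so ¬valid U ○dirty is false.

Does not hold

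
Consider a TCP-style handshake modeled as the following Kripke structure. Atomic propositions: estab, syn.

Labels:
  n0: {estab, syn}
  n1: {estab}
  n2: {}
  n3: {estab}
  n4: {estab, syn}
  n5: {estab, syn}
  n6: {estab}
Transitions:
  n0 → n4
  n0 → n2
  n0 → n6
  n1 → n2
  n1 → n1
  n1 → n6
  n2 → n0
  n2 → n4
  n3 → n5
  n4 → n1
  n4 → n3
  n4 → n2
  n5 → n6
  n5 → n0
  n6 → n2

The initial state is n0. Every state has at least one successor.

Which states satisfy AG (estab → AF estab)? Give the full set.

States satisfying estab → AF estab: {n0, n1, n2, n3, n4, n5, n6}.
States satisfying AG (estab → AF estab): {n0, n1, n2, n3, n4, n5, n6}.

{n0, n1, n2, n3, n4, n5, n6}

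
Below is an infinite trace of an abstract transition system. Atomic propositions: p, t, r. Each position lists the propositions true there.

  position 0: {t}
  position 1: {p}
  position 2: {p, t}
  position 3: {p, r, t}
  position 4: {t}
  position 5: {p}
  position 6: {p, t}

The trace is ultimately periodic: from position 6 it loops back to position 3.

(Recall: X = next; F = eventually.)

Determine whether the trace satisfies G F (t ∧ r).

Holds

F (t ∧ r) holds at every position 0..6, and those are all positions ever visited, so G F (t ∧ r) holds.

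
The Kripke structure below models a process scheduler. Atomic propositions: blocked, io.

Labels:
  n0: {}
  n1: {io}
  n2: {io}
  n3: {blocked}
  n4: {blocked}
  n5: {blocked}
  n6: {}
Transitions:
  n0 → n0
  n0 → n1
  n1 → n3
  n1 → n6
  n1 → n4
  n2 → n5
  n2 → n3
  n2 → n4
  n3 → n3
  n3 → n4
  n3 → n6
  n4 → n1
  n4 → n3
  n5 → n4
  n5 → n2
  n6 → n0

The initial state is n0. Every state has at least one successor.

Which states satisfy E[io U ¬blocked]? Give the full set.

States satisfying io: {n1, n2}.
States satisfying ¬blocked: {n0, n1, n2, n6}.
States satisfying E[io U ¬blocked]: {n0, n1, n2, n6}.

{n0, n1, n2, n6}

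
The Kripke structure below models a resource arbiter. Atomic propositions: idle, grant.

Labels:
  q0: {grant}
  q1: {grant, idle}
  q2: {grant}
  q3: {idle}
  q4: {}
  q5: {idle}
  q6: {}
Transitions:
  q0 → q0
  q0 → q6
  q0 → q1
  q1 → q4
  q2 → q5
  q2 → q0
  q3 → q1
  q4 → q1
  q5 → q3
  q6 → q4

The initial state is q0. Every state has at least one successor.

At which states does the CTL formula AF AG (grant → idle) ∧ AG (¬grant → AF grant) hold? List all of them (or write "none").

{q1, q3, q4, q5, q6}

States satisfying AG (grant → idle): {q1, q3, q4, q5, q6}.
States satisfying AF AG (grant → idle): {q1, q3, q4, q5, q6}.
States satisfying ¬grant → AF grant: {q0, q1, q2, q3, q4, q5, q6}.
States satisfying AG (¬grant → AF grant): {q0, q1, q2, q3, q4, q5, q6}.
States satisfying AF AG (grant → idle) ∧ AG (¬grant → AF grant): {q1, q3, q4, q5, q6}.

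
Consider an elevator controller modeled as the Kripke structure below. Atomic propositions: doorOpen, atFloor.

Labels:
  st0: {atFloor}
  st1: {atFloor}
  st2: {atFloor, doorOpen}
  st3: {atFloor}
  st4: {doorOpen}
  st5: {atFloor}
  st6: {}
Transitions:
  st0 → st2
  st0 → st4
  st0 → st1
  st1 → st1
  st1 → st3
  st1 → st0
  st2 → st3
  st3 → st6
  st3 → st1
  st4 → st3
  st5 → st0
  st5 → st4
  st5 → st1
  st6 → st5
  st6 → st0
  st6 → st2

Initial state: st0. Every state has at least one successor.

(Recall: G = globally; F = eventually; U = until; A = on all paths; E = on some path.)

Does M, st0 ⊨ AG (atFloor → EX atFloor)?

Satisfied

States satisfying atFloor → EX atFloor: {st0, st1, st2, st3, st4, st5, st6}.
States satisfying AG (atFloor → EX atFloor): {st0, st1, st2, st3, st4, st5, st6}.
Every state reachable from st0 satisfies atFloor → EX atFloor.
st0 ∈ Sat(AG (atFloor → EX atFloor)).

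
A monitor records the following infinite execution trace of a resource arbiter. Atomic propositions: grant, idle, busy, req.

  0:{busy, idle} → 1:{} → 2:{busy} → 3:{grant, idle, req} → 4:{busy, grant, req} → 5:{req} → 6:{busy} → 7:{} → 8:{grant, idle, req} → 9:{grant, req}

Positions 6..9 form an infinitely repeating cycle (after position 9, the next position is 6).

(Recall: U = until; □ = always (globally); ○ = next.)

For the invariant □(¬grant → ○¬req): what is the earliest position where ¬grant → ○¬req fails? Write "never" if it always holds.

Check ¬grant → ○¬req at each position in order: 0 ✓, 1 ✓.
At position 2 the labels are {busy} and the next position 3 has {grant, idle, req}, so ¬grant → ○¬req is false there. This is the first violation.

2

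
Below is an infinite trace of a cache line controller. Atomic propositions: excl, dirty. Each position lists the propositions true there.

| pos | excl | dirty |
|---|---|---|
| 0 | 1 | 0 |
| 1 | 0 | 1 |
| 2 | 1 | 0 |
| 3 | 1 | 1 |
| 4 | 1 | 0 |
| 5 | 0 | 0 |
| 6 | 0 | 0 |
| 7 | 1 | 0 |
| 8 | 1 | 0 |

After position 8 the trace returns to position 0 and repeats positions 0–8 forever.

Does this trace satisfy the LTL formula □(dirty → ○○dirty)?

No

dirty → ○○dirty must hold at every position from 0 onward. It fails at position 3, so □(dirty → ○○dirty) is false.
Positions where dirty holds: 1, 3.
Check ○○dirty at each: 1→ok, 3→fails.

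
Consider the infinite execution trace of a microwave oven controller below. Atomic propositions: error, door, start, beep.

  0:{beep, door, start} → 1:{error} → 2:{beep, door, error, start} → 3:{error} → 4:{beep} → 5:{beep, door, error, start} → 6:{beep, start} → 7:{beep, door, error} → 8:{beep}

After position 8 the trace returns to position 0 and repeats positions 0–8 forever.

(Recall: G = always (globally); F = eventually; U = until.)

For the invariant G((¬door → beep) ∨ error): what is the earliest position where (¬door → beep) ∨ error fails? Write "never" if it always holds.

never

(¬door → beep) ∨ error holds at every position 0..8, and those are all the positions the trace ever visits, so the invariant G((¬door → beep) ∨ error) is never violated.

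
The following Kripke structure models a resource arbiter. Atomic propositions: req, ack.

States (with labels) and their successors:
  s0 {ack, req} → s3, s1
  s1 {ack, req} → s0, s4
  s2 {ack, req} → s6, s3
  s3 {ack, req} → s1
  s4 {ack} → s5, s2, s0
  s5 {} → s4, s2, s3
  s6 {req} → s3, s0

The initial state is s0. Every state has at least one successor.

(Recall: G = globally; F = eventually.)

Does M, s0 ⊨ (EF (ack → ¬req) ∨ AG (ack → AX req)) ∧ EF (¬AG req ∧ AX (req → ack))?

States satisfying ack → ¬req: {s4, s5, s6}.
States satisfying EF (ack → ¬req): {s0, s1, s2, s3, s4, s5, s6}.
States satisfying ack → AX req: {s0, s2, s3, s5, s6}.
States satisfying AG (ack → AX req): ∅.
States satisfying EF (ack → ¬req) ∨ AG (ack → AX req): {s0, s1, s2, s3, s4, s5, s6}.
States satisfying ¬AG req ∧ AX (req → ack): {s0, s1, s3, s4, s5, s6}.
States satisfying EF (¬AG req ∧ AX (req → ack)): {s0, s1, s2, s3, s4, s5, s6}.
States satisfying (EF (ack → ¬req) ∨ AG (ack → AX req)) ∧ EF (¬AG req ∧ AX (req → ack)): {s0, s1, s2, s3, s4, s5, s6}.
s0 ∈ Sat((EF (ack → ¬req) ∨ AG (ack → AX req)) ∧ EF (¬AG req ∧ AX (req → ack))).

Satisfied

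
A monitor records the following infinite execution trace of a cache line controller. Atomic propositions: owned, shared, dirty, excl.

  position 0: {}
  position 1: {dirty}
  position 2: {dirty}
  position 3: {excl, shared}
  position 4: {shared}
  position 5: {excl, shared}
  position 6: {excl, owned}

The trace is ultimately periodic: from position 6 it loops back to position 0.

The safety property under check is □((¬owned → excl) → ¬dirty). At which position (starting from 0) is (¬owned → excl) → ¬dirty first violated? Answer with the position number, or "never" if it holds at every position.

never

(¬owned → excl) → ¬dirty holds at every position 0..6, and those are all the positions the trace ever visits, so the invariant □((¬owned → excl) → ¬dirty) is never violated.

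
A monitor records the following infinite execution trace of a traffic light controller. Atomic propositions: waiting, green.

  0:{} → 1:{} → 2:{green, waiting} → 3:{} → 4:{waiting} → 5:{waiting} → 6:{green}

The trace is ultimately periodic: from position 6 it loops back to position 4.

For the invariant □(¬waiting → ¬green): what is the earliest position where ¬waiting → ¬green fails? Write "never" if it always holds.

Check ¬waiting → ¬green at each position in order: 0 ✓, 1 ✓, 2 ✓, 3 ✓, 4 ✓, 5 ✓.
At position 6 the labels are {green}, so ¬waiting → ¬green is false there. This is the first violation.

6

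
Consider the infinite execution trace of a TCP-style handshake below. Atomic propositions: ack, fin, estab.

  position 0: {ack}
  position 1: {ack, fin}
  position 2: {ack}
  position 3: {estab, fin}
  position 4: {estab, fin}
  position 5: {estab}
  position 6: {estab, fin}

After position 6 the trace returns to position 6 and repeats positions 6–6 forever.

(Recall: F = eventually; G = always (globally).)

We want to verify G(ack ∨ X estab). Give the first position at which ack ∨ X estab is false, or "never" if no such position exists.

ack ∨ X estab holds at every position 0..6, and those are all the positions the trace ever visits, so the invariant G(ack ∨ X estab) is never violated.

never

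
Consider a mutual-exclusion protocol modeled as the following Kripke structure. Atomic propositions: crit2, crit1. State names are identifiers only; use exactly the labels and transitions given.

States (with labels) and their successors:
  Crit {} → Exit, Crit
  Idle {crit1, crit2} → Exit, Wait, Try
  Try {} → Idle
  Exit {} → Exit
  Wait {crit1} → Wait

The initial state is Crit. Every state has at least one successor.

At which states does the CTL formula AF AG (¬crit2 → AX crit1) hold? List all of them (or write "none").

{Wait}

States satisfying AG (¬crit2 → AX crit1): {Wait}.
States satisfying AF AG (¬crit2 → AX crit1): {Wait}.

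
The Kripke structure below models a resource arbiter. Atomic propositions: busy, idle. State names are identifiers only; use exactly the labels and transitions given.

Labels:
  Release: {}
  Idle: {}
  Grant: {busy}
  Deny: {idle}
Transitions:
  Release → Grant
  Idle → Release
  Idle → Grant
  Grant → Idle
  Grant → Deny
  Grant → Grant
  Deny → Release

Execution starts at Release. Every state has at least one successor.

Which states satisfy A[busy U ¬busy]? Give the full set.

States satisfying busy: {Grant}.
States satisfying ¬busy: {Release, Idle, Deny}.
States satisfying A[busy U ¬busy]: {Release, Idle, Deny}.

{Release, Idle, Deny}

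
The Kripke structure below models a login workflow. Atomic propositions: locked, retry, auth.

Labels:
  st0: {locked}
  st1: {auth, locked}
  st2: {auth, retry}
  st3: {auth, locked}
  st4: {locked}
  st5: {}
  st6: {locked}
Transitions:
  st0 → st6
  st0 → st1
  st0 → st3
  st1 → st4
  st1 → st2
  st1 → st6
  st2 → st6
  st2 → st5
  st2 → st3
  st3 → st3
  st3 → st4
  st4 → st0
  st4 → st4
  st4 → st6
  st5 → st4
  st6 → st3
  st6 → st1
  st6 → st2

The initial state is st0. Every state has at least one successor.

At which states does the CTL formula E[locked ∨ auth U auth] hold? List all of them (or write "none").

States satisfying locked ∨ auth: {st0, st1, st2, st3, st4, st6}.
States satisfying auth: {st1, st2, st3}.
States satisfying E[locked ∨ auth U auth]: {st0, st1, st2, st3, st4, st6}.

{st0, st1, st2, st3, st4, st6}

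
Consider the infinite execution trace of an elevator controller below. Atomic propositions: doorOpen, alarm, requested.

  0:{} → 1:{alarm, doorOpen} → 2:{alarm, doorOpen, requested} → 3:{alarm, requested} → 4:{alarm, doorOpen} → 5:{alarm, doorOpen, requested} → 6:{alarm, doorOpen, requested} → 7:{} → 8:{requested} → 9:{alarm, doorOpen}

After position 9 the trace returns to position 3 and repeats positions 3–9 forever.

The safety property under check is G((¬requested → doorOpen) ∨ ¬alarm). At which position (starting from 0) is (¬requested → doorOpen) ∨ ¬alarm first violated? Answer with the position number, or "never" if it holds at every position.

never

(¬requested → doorOpen) ∨ ¬alarm holds at every position 0..9, and those are all the positions the trace ever visits, so the invariant G((¬requested → doorOpen) ∨ ¬alarm) is never violated.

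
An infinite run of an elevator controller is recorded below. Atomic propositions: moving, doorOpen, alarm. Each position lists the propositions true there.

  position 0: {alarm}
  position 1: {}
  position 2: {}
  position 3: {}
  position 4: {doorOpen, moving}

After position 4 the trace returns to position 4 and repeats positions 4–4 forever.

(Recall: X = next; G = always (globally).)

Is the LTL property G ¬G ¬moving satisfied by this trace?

Yes

¬G ¬moving holds at every position 0..4, and those are all positions ever visited, so G ¬G ¬moving holds.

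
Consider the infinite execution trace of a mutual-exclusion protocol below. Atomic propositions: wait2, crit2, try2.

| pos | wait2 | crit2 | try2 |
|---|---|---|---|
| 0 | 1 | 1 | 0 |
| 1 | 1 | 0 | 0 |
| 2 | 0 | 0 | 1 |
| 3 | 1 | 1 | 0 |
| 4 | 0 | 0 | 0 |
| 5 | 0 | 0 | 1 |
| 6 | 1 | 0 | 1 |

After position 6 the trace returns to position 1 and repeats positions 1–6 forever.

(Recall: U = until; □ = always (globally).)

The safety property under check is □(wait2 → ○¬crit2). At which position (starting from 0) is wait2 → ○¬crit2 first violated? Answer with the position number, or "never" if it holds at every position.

wait2 → ○¬crit2 holds at every position 0..6, and those are all the positions the trace ever visits, so the invariant □(wait2 → ○¬crit2) is never violated.

never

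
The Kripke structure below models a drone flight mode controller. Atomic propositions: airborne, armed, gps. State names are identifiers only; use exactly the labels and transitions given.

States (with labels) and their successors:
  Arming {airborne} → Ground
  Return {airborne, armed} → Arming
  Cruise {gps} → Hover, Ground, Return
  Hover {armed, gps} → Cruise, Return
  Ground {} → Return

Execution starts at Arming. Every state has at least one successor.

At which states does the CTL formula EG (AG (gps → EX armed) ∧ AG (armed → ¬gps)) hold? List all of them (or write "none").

{Arming, Return, Ground}

States satisfying AG (gps → EX armed) ∧ AG (armed → ¬gps): {Arming, Return, Ground}.
States satisfying EG (AG (gps → EX armed) ∧ AG (armed → ¬gps)): {Arming, Return, Ground}.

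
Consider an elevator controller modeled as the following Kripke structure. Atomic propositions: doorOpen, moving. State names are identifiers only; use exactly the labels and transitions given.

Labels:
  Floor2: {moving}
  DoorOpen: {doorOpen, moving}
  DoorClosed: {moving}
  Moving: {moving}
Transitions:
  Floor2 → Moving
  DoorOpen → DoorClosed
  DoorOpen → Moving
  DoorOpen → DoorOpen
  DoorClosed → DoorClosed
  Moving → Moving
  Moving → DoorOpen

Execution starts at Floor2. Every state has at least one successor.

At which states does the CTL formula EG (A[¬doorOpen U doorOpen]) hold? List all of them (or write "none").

States satisfying A[¬doorOpen U doorOpen]: {DoorOpen}.
States satisfying EG (A[¬doorOpen U doorOpen]): {DoorOpen}.

{DoorOpen}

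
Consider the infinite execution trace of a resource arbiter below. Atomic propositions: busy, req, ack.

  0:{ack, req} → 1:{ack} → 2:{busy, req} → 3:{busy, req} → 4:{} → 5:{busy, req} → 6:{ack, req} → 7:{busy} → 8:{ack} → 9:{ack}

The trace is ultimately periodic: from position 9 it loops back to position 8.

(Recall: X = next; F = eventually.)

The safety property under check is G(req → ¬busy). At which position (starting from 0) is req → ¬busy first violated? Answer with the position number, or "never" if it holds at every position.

2

Check req → ¬busy at each position in order: 0 ✓, 1 ✓.
At position 2 the labels are {busy, req}, so req → ¬busy is false there. This is the first violation.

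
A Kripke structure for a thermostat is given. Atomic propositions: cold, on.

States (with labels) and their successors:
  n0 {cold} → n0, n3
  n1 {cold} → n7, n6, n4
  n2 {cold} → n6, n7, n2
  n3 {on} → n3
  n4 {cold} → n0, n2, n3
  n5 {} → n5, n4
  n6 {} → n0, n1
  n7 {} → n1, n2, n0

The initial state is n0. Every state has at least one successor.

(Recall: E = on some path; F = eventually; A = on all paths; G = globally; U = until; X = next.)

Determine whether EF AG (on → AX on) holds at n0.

States satisfying AG (on → AX on): {n0, n1, n2, n3, n4, n5, n6, n7}.
States satisfying EF AG (on → AX on): {n0, n1, n2, n3, n4, n5, n6, n7}.
Some path from n0 reaches a state where AG (on → AX on) holds.
n0 ∈ Sat(EF AG (on → AX on)).

Satisfied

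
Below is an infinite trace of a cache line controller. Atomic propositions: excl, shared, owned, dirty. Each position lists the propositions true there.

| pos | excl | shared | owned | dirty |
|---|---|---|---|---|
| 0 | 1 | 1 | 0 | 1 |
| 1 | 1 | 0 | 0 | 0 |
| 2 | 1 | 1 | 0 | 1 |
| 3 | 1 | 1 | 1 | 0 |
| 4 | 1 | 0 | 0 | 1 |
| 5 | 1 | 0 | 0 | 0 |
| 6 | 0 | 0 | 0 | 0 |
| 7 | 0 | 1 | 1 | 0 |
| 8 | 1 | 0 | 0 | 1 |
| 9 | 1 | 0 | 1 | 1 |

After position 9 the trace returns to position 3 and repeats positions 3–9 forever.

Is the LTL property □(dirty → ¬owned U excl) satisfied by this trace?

Yes

dirty → ¬owned U excl holds at every position 0..9, and those are all positions ever visited, so □(dirty → ¬owned U excl) holds.
Positions where dirty holds: 0, 2, 4, 8, 9.
Check ¬owned U excl at each: 0→ok, 2→ok, 4→ok, 8→ok, 9→ok.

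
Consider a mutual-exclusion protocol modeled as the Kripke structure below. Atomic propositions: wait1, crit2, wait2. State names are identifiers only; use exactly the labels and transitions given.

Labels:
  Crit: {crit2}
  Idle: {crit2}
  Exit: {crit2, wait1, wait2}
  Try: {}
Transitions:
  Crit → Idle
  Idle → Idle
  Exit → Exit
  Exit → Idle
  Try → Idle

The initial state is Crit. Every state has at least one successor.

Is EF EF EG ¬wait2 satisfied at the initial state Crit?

States satisfying EF EG ¬wait2: {Crit, Idle, Exit, Try}.
States satisfying EF EF EG ¬wait2: {Crit, Idle, Exit, Try}.
Some path from Crit reaches a state where EF EG ¬wait2 holds.
Crit ∈ Sat(EF EF EG ¬wait2).

Satisfied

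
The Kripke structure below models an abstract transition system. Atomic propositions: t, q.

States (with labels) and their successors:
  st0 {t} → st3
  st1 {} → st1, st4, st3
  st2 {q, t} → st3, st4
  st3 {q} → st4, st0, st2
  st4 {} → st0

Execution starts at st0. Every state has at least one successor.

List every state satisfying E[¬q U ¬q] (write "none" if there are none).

{st0, st1, st4}

States satisfying ¬q: {st0, st1, st4}.
States satisfying E[¬q U ¬q]: {st0, st1, st4}.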